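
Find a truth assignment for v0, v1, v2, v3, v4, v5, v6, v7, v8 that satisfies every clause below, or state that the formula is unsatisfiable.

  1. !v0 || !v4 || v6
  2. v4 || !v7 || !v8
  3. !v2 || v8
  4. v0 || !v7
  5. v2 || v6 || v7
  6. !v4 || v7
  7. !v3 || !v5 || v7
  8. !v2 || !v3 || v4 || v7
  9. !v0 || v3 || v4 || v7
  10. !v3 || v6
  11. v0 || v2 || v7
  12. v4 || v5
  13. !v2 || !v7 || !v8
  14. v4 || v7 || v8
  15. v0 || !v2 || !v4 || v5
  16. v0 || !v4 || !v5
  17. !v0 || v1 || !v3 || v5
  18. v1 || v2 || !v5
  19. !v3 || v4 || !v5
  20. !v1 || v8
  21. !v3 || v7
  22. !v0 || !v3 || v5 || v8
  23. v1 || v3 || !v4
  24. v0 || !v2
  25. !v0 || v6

Try v0 = False:
  (v0 || !v7) forces v7 = False.
  (!v4 || v7) forces v4 = False.
  (v0 || v2 || v7) forces v2 = True.
  clause (v0 || !v2) is falsified — backtrack.
So v0 = True.
  then (!v0 || v6) forces v6 = True.
Set v1 = True.
  then (!v1 || v8) forces v8 = True.
Set v2 = False.
Set v3 = True.
  then (!v3 || v7) forces v7 = True.
  then (v4 || !v7 || !v8) forces v4 = True.
Set v5 = True.
All clauses satisfied.

v0: True, v1: True, v2: False, v3: True, v4: True, v5: True, v6: True, v7: True, v8: True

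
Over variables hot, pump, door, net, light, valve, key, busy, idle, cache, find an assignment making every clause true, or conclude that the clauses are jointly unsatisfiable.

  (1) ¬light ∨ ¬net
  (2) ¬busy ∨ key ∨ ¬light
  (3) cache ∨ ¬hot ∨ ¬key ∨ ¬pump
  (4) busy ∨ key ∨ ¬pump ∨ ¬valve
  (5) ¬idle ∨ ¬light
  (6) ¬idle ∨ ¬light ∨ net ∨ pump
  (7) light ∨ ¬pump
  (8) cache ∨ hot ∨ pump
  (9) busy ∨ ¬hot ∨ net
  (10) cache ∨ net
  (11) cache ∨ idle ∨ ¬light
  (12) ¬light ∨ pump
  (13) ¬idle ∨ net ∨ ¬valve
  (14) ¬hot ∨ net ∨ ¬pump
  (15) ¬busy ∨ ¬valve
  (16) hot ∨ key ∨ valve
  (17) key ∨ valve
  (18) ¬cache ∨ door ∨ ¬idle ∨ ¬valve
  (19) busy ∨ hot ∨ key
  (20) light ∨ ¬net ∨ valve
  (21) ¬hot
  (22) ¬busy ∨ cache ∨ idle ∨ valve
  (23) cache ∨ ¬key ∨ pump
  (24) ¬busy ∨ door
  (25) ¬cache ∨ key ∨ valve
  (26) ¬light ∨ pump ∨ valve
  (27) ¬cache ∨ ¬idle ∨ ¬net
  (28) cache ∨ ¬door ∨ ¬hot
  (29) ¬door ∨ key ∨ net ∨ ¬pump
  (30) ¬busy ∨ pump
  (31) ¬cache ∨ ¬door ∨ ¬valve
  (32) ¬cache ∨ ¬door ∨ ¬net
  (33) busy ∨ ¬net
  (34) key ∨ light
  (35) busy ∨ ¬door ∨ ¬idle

Unit clause (¬hot) forces hot = False.
Set pump = True.
  then (light ∨ ¬pump) forces light = True.
  then (¬light ∨ ¬net) forces net = False.
  then (¬idle ∨ ¬light) forces idle = False.
  then (cache ∨ net) forces cache = True.
Set door = False.
  then (¬busy ∨ door) forces busy = False.
  then (busy ∨ hot ∨ key) forces key = True.
Set valve = False.
All clauses satisfied.

hot = False, pump = True, door = False, net = False, light = True, valve = False, key = True, busy = False, idle = False, cache = True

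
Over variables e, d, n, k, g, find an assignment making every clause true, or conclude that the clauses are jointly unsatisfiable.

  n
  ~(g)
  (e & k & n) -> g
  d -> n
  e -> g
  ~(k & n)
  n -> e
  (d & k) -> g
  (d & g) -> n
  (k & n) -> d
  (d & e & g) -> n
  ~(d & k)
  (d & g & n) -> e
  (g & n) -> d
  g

Unsatisfiable — no assignment works.

Case g = True:
  Clause (~g) is falsified — contradiction.
Case g = False:
  Clause (g) is falsified — contradiction.
Both cases fail, so the formula is unsatisfiable.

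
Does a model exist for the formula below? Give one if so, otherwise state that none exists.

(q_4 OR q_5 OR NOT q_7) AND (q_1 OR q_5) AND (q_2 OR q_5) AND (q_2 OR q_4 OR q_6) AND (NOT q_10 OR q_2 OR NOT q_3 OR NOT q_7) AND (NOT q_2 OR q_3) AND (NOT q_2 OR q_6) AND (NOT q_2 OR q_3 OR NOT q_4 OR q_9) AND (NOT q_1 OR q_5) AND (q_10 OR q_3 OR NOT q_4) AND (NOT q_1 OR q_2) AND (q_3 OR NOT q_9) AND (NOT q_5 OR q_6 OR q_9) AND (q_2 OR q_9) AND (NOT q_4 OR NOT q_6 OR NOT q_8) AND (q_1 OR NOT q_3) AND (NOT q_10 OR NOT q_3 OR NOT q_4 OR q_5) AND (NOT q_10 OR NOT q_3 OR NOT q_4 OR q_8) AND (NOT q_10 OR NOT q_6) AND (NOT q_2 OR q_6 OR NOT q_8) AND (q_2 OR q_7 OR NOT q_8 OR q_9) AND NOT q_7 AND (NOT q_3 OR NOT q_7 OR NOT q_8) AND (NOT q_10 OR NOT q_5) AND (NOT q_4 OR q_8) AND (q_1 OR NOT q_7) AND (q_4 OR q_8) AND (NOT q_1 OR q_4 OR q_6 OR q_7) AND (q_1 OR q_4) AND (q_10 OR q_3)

q_1 = True; q_2 = True; q_3 = True; q_4 = False; q_5 = True; q_6 = True; q_7 = False; q_8 = True; q_9 = False; q_10 = False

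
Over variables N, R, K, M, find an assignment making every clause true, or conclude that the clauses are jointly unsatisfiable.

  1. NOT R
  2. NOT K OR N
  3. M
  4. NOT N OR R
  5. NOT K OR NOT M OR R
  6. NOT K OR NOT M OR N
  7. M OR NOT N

Unit clause (NOT R) forces R = False.
Unit clause (M) forces M = True.
In (NOT N OR R) only NOT N is left, so N = False.
In (NOT K OR NOT M OR R) only NOT K is left, so K = False.
Check each clause:
  (NOT R): NOT R holds.
  (NOT K OR N): NOT K holds.
  (M): M holds.
  (NOT N OR R): NOT N holds.
  (NOT K OR NOT M OR R): NOT K holds.
  (NOT K OR NOT M OR N): NOT K holds.
  (M OR NOT N): M holds.
All clauses satisfied.

N: False, R: False, K: False, M: True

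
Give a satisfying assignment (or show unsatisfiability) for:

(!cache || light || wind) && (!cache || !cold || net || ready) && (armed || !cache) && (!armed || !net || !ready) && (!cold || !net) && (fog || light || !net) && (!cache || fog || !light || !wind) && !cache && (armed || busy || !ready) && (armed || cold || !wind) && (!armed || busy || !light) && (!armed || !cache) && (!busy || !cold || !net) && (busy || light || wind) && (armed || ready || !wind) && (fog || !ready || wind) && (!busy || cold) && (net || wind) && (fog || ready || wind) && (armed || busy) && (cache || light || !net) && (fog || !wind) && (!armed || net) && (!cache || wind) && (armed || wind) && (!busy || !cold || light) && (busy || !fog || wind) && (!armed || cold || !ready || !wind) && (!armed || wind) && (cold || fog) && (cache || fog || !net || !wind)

ready=T, cache=F, wind=T, net=F, busy=T, cold=T, armed=F, light=T, fog=T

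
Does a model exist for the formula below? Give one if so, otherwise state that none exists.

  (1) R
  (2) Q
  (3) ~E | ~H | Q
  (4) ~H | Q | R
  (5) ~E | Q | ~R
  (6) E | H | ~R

R = True; H = True; Q = True; E = True

Unit clause (R) forces R = True.
Unit clause (Q) forces Q = True.
Set H = True.
Set E = True.
Check each clause:
  (R): R holds.
  (Q): Q holds.
  (~E | ~H | Q): Q holds.
  (~H | Q | R): Q holds.
  (~E | Q | ~R): Q holds.
  (E | H | ~R): E holds.
All clauses satisfied.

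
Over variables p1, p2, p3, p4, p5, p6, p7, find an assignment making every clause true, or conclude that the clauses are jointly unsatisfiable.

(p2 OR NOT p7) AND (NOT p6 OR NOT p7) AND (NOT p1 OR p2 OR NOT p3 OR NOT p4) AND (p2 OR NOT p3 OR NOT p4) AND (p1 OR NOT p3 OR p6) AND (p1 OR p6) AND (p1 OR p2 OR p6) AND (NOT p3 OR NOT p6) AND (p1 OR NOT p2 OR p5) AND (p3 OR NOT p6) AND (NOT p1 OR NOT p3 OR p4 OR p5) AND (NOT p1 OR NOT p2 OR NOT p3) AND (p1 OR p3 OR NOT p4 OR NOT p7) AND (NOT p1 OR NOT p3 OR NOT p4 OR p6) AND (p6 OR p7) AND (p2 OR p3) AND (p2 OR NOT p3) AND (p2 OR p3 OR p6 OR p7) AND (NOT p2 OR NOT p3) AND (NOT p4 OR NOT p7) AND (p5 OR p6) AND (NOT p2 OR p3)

Case p2 = True:
  (NOT p2 OR NOT p3) forces p3 = False.
  Clause (NOT p2 OR p3) is falsified — contradiction.
Case p2 = False:
  (p2 OR NOT p7) forces p7 = False.
  (p6 OR p7) forces p6 = True.
  (NOT p3 OR NOT p6) forces p3 = False.
  Clause (p3 OR NOT p6) is falsified — contradiction.
Both cases fail, so the formula is unsatisfiable.

Unsatisfiable — no assignment works.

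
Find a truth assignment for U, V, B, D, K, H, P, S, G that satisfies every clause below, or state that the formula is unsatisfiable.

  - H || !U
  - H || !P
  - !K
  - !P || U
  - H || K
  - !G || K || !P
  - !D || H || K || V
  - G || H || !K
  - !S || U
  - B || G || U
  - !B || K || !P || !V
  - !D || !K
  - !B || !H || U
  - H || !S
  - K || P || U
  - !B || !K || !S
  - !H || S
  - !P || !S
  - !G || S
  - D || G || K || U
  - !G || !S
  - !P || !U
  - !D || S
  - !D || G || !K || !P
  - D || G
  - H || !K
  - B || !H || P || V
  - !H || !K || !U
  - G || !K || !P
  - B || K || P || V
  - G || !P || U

U: True, V: True, B: False, D: True, K: False, H: True, P: False, S: True, G: False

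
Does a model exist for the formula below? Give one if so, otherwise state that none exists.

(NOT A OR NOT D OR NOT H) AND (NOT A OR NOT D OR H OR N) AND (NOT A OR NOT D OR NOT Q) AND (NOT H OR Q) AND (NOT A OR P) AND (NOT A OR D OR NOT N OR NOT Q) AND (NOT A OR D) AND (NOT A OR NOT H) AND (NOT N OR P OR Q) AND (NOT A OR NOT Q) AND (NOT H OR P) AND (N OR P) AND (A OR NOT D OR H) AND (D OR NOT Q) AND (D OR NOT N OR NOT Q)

P=T, Q=T, H=T, N=F, A=F, D=T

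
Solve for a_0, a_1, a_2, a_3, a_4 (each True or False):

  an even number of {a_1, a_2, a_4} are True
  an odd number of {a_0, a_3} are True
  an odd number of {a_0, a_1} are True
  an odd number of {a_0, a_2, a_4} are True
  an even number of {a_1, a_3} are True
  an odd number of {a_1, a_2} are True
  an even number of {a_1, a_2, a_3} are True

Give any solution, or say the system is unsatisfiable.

a_0 = False; a_1 = True; a_2 = False; a_3 = True; a_4 = True

{a_1, a_2, a_4}: 2 true → even ✓
{a_0, a_3}: 1 true → odd ✓
{a_0, a_1}: 1 true → odd ✓
{a_0, a_2, a_4}: 1 true → odd ✓
{a_1, a_3}: 2 true → even ✓
{a_1, a_2}: 1 true → odd ✓
{a_1, a_2, a_3}: 2 true → even ✓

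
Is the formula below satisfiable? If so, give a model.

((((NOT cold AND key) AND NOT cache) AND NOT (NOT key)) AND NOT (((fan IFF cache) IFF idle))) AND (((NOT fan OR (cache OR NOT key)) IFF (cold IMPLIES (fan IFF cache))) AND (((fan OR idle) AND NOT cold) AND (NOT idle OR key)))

Unsatisfiable — no assignment works.

Case key = True: the formula simplifies to ((NOT cold AND NOT cache) AND NOT (((fan IFF cache) IFF idle))) AND (((NOT fan OR cache) IFF (cold IMPLIES (fan IFF cache))) AND ((fan OR idle) AND NOT cold)).
  cold = True: the conjunct NOT cold is False.
  cold = False: simplifies to (NOT cache AND NOT (((fan IFF cache) IFF idle))) AND ((NOT fan OR cache) AND (fan OR idle)).
    cache = True: the conjunct NOT cache is False.
    cache = False: simplifies to NOT ((NOT fan IFF idle)) AND (NOT fan AND (fan OR idle)).
      fan = True: the conjunct NOT fan is False.
      fan = False: simplifies to NOT idle AND idle.
        idle = True: the conjunct NOT idle is False.
        idle = False: the conjunct idle is False.
Case key = False: the conjunct key is False.
Both cases fail — unsatisfiable.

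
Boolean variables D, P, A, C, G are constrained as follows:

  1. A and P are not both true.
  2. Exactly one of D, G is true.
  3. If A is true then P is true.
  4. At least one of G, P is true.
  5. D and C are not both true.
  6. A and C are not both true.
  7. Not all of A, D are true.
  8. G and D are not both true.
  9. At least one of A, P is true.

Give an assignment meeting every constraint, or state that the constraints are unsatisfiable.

D = True, P = True, A = False, C = False, G = False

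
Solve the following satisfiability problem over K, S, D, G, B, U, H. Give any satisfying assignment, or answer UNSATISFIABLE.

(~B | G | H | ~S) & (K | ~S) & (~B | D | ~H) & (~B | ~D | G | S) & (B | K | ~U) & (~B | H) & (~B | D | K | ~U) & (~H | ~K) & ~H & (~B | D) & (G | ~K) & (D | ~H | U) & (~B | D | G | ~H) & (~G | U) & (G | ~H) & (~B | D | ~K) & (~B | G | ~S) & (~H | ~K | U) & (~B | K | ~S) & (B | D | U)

K: True, S: True, D: False, G: True, B: False, U: True, H: False

Unit clause (~H) forces H = False.
In (~B | H) only ~B is left, so B = False.
Set K = True.
  then (G | ~K) forces G = True.
  then (~G | U) forces U = True.
Set S = True.
Set D = False.
All clauses satisfied.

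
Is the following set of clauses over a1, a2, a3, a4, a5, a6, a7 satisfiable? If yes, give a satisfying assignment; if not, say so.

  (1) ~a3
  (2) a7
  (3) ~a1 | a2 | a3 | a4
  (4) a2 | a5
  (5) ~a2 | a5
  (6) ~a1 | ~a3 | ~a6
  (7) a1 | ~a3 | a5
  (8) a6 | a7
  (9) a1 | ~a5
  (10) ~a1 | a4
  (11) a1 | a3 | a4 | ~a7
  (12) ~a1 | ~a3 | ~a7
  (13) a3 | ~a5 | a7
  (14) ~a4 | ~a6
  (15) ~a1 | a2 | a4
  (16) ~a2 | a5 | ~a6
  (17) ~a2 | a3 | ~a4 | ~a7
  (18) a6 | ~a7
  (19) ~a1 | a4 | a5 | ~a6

Unsatisfiable — no assignment works.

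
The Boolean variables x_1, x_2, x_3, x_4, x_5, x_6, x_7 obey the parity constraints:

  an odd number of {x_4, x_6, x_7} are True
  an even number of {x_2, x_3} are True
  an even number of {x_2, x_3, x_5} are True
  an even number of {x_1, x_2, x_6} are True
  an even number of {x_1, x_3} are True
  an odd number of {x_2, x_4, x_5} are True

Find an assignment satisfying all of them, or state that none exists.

x_1=T, x_2=T, x_3=T, x_4=F, x_5=F, x_6=F, x_7=T

{x_4, x_6, x_7}: 1 true → odd ✓
{x_2, x_3}: 2 true → even ✓
{x_2, x_3, x_5}: 2 true → even ✓
{x_1, x_2, x_6}: 2 true → even ✓
{x_1, x_3}: 2 true → even ✓
{x_2, x_4, x_5}: 1 true → odd ✓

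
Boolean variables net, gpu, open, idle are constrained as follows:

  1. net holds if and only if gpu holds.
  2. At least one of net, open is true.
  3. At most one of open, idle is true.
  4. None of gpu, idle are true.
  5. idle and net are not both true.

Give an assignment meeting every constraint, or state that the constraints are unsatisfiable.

net: False, gpu: False, open: True, idle: False

  (1) net=F, gpu=F — same ✓
  (2) {net, open}: 1 true — at least one ✓
  (3) {open, idle}: 1 true — at most one ✓
  (4) {gpu, idle}: 0 true — none ✓
  (5) idle=F, net=F — not both ✓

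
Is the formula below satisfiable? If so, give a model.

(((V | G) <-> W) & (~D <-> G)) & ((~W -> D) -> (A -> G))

V = False, D = True, W = False, G = False, A = False

  ((V | G) <-> W) & (~D <-> G) = True
    (V | G) <-> W = True
      V | G = False
    ~D <-> G = True
      ~D = False
  (~W -> D) -> (A -> G) = True
    ~W -> D = True
      ~W = True
    A -> G = True
Both conjuncts True, so the formula holds.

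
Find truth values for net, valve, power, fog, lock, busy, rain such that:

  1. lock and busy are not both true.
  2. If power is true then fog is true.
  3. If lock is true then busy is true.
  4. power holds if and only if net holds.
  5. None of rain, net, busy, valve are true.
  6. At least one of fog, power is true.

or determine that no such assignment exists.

net: False, valve: False, power: False, fog: True, lock: False, busy: False, rain: False

  (1) lock=F, busy=F — not both ✓
  (2) power=F ⇒ fog: vacuous ✓
  (3) lock=F ⇒ busy: vacuous ✓
  (4) power=F, net=F — same ✓
  (5) {rain, net, busy, valve}: 0 true — none ✓
  (6) {fog, power}: 1 true — at least one ✓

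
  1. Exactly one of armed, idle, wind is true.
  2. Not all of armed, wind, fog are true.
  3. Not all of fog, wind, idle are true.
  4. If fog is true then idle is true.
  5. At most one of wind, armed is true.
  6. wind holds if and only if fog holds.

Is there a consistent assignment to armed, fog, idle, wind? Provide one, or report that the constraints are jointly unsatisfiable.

armed=T, fog=F, idle=F, wind=F

  (1) {armed, idle, wind}: 1 true — exactly one ✓
  (2) {armed, wind, fog}: 1/3 true — not all ✓
  (3) {fog, wind, idle}: 0/3 true — not all ✓
  (4) fog=F ⇒ idle: vacuous ✓
  (5) {wind, armed}: 1 true — at most one ✓
  (6) wind=F, fog=F — same ✓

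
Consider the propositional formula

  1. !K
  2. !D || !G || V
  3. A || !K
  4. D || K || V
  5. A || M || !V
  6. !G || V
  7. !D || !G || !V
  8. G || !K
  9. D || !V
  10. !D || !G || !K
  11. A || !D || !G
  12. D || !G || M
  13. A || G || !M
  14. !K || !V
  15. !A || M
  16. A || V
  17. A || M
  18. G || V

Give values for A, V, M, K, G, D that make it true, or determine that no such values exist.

A = True, V = True, M = True, K = False, G = False, D = True

Unit clause (!K) forces K = False.
Try A = False:
  (A || V) forces V = True.
  (A || M || !V) forces M = True.
  (D || !V) forces D = True.
  (!D || !G || !V) forces G = False.
  clause (A || G || !M) is falsified — backtrack.
So A = True.
  then (!A || M) forces M = True.
Set V = True.
  then (D || !V) forces D = True.
  then (!D || !G || !V) forces G = False.
All clauses satisfied.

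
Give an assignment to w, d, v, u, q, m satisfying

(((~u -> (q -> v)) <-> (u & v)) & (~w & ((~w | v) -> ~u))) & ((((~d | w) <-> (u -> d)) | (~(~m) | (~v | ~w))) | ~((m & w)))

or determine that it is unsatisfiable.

w: False, d: False, v: False, u: False, q: True, m: False

  ((~u -> (q -> v)) <-> (u & v)) & (~w & ((~w | v) -> ~u)) = True
    (~u -> (q -> v)) <-> (u & v) = True
      ~u -> (q -> v) = False
        ~u = True
        q -> v = False
      u & v = False
    ~w & ((~w | v) -> ~u) = True
      ~w = True
      (~w | v) -> ~u = True
        ~w | v = True
          ~w = True
        ~u = True
  (((~d | w) <-> (u -> d)) | (~(~m) | (~v | ~w))) | ~((m & w)) = True
    ((~d | w) <-> (u -> d)) | (~(~m) | (~v | ~w)) = True
      (~d | w) <-> (u -> d) = True
        ~d | w = True
          ~d = True
        u -> d = True
      ~(~m) | (~v | ~w) = True
        ~(~m) = False
          ~m = True
        ~v | ~w = True
          ~v = True
          ~w = True
    ~((m & w)) = True
      m & w = False
Both conjuncts True, so the formula holds.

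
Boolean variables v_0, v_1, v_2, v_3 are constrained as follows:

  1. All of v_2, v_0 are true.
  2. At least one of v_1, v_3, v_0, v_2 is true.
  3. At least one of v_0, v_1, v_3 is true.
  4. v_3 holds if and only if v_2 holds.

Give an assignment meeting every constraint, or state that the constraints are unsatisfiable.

v_0 = True, v_1 = False, v_2 = True, v_3 = True

  (1) {v_2, v_0}: all 2 true ✓
  (2) {v_1, v_3, v_0, v_2}: 3 true — at least one ✓
  (3) {v_0, v_1, v_3}: 2 true — at least one ✓
  (4) v_3=T, v_2=T — same ✓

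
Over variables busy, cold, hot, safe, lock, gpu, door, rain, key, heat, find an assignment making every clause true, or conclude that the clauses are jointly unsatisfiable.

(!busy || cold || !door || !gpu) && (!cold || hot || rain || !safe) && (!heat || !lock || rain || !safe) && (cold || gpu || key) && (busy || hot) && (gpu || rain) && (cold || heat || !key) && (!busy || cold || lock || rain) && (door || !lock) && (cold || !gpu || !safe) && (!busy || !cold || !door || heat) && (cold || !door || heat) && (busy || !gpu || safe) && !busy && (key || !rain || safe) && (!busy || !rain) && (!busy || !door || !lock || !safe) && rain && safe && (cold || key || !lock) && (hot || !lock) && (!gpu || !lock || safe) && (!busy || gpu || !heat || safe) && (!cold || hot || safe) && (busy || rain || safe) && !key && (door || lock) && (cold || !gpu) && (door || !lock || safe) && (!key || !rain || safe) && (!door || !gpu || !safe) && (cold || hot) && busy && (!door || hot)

No satisfying assignment exists.

Case busy = True:
  Clause (!busy) is falsified — contradiction.
Case busy = False:
  Clause (busy) is falsified — contradiction.
Both cases fail, so the formula is unsatisfiable.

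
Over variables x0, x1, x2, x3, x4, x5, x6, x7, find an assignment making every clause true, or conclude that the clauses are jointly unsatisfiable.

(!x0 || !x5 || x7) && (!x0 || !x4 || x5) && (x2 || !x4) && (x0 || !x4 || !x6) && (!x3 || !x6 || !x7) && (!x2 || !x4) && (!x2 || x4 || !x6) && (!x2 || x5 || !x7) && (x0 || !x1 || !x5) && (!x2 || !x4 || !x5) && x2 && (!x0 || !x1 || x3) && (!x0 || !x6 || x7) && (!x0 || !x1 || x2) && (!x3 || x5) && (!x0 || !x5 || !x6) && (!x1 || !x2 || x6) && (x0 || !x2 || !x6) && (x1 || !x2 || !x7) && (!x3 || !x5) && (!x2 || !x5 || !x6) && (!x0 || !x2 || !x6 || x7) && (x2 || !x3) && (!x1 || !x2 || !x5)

x0=T, x1=F, x2=T, x3=F, x4=F, x5=F, x6=F, x7=F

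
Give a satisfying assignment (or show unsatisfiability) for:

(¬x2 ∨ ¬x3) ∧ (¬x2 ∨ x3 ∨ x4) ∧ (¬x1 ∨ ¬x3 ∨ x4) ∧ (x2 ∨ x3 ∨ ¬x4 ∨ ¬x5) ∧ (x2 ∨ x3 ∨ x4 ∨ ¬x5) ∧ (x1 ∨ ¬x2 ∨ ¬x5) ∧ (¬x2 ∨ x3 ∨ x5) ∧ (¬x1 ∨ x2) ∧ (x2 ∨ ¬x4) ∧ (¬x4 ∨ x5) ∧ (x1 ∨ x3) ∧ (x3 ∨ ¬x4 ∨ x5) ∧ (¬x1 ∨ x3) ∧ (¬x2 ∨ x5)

x1 = False; x2 = False; x3 = True; x4 = False; x5 = False

Try x1 = True:
  (¬x1 ∨ x2) forces x2 = True.
  (¬x2 ∨ ¬x3) forces x3 = False.
  clause (¬x1 ∨ x3) is falsified — backtrack.
So x1 = False.
  then (x1 ∨ x3) forces x3 = True.
  then (¬x2 ∨ ¬x3) forces x2 = False.
  then (x2 ∨ ¬x4) forces x4 = False.
Set x5 = False.
All clauses satisfied.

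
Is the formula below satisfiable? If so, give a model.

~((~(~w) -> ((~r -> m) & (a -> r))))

m = False; w = True; r = False; a = True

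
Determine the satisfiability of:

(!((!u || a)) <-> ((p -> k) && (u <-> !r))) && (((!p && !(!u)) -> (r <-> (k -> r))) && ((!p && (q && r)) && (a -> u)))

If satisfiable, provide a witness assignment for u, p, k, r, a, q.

u = True; p = False; k = True; r = True; a = True; q = True

  !((!u || a)) <-> ((p -> k) && (u <-> !r)) = True
    !((!u || a)) = False
      !u || a = True
        !u = False
    (p -> k) && (u <-> !r) = False
      p -> k = True
      u <-> !r = False
        !r = False
  ((!p && !(!u)) -> (r <-> (k -> r))) && ((!p && (q && r)) && (a -> u)) = True
    (!p && !(!u)) -> (r <-> (k -> r)) = True
      !p && !(!u) = True
        !p = True
        !(!u) = True
          !u = False
      r <-> (k -> r) = True
        k -> r = True
    (!p && (q && r)) && (a -> u) = True
      !p && (q && r) = True
        !p = True
        q && r = True
      a -> u = True
Both conjuncts True, so the formula holds.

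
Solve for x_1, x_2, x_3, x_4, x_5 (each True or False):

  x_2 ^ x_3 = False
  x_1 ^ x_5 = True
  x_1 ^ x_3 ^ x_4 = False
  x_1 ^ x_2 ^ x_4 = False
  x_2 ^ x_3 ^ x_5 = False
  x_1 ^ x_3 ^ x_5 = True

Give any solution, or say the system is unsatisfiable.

x_1=T; x_2=F; x_3=F; x_4=T; x_5=F

x_2 ^ x_3 = F ^ F = False ✓
x_1 ^ x_5 = T ^ F = True ✓
x_1 ^ x_3 ^ x_4 = T ^ F ^ T = False ✓
x_1 ^ x_2 ^ x_4 = T ^ F ^ T = False ✓
x_2 ^ x_3 ^ x_5 = F ^ F ^ F = False ✓
x_1 ^ x_3 ^ x_5 = T ^ F ^ F = True ✓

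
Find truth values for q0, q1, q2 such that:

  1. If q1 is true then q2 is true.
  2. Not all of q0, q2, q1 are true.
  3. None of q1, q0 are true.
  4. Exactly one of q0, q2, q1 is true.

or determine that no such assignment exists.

q0: False, q1: False, q2: True

  (1) q1=F ⇒ q2: vacuous ✓
  (2) {q0, q2, q1}: 1/3 true — not all ✓
  (3) {q1, q0}: 0 true — none ✓
  (4) {q0, q2, q1}: 1 true — exactly one ✓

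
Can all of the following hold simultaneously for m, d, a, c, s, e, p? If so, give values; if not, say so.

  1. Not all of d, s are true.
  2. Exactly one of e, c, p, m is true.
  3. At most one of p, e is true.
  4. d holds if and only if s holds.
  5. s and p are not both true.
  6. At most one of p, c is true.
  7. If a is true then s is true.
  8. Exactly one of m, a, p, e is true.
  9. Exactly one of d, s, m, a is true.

m: True, d: False, a: False, c: False, s: False, e: False, p: False

  (1) {d, s}: 0/2 true — not all ✓
  (2) {e, c, p, m}: 1 true — exactly one ✓
  (3) {p, e}: 0 true — at most one ✓
  (4) d=F, s=F — same ✓
  (5) s=F, p=F — not both ✓
  (6) {p, c}: 0 true — at most one ✓
  (7) a=F ⇒ s: vacuous ✓
  (8) {m, a, p, e}: 1 true — exactly one ✓
  (9) {d, s, m, a}: 1 true — exactly one ✓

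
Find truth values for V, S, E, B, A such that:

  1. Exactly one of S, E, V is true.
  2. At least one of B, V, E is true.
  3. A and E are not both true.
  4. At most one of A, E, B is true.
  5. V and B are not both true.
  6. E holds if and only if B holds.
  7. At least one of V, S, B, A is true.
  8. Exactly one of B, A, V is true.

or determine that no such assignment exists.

V = True, S = False, E = False, B = False, A = False

  (1) {S, E, V}: 1 true — exactly one ✓
  (2) {B, V, E}: 1 true — at least one ✓
  (3) A=F, E=F — not both ✓
  (4) {A, E, B}: 0 true — at most one ✓
  (5) V=T, B=F — not both ✓
  (6) E=F, B=F — same ✓
  (7) {V, S, B, A}: 1 true — at least one ✓
  (8) {B, A, V}: 1 true — exactly one ✓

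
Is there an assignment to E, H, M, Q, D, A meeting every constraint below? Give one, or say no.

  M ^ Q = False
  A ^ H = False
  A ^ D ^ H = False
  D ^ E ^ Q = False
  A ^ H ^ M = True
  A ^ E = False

E = True; H = True; M = True; Q = True; D = False; A = True

M ^ Q = T ^ T = False ✓
A ^ H = T ^ T = False ✓
A ^ D ^ H = T ^ F ^ T = False ✓
D ^ E ^ Q = F ^ T ^ T = False ✓
A ^ H ^ M = T ^ T ^ T = True ✓
A ^ E = T ^ T = False ✓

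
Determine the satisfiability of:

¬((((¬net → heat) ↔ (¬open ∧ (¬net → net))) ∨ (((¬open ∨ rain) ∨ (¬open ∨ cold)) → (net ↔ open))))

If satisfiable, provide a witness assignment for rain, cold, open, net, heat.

rain = True; cold = True; open = True; net = False; heat = True

  ¬((((¬net → heat) ↔ (¬open ∧ (¬net → net))) ∨ (((¬open ∨ rain) ∨ (¬open ∨ cold)) → (net ↔ open)))) = True
    ((¬net → heat) ↔ (¬open ∧ (¬net → net))) ∨ (((¬open ∨ rain) ∨ (¬open ∨ cold)) → (net ↔ open)) = False
      (¬net → heat) ↔ (¬open ∧ (¬net → net)) = False
        ¬net → heat = True
          ¬net = True
        ¬open ∧ (¬net → net) = False
          ¬open = False
          ¬net → net = False
            ¬net = True
      ((¬open ∨ rain) ∨ (¬open ∨ cold)) → (net ↔ open) = False
        (¬open ∨ rain) ∨ (¬open ∨ cold) = True
          ¬open ∨ rain = True
            ¬open = False
          ¬open ∨ cold = True
            ¬open = False
        net ↔ open = False
The formula evaluates to True.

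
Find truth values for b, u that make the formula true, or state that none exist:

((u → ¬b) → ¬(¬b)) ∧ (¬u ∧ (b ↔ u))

Unsatisfiable

Case b = True: the formula simplifies to ¬u ∧ u.
  u = True: the conjunct ¬u is False.
  u = False: the conjunct u is False.
Case b = False: the conjunct (u → ¬b) → ¬(¬b) becomes (u → True) → ¬True = False.
Both cases fail — unsatisfiable.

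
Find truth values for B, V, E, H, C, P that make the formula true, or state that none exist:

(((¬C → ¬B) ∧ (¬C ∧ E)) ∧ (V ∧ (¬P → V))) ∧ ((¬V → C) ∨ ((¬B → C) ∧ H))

B = False; V = True; E = True; H = False; C = False; P = True

  ((¬C → ¬B) ∧ (¬C ∧ E)) ∧ (V ∧ (¬P → V)) = True
    (¬C → ¬B) ∧ (¬C ∧ E) = True
      ¬C → ¬B = True
        ¬C = True
        ¬B = True
      ¬C ∧ E = True
        ¬C = True
    V ∧ (¬P → V) = True
      ¬P → V = True
        ¬P = False
  (¬V → C) ∨ ((¬B → C) ∧ H) = True
    ¬V → C = True
      ¬V = False
    (¬B → C) ∧ H = False
      ¬B → C = False
        ¬B = True
Both conjuncts True, so the formula holds.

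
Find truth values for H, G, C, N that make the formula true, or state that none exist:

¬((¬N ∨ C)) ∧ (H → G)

H: False, G: False, C: False, N: True

  ¬((¬N ∨ C)) = True
    ¬N ∨ C = False
      ¬N = False
  H → G = True
Both conjuncts True, so the formula holds.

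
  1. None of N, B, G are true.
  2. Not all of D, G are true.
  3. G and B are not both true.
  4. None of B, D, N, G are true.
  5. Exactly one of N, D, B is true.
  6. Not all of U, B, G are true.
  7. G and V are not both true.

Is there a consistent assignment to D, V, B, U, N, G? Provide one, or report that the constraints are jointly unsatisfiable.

Case D = True:
  Constraint (4) is violated (D=T) — contradiction.
Case D = False:
  (1) forces N = False.
  (1) forces B = False.
  Constraint (5) is violated (N=F, D=F, B=F) — contradiction.
Both cases fail — unsatisfiable.

Unsatisfiable — no assignment works.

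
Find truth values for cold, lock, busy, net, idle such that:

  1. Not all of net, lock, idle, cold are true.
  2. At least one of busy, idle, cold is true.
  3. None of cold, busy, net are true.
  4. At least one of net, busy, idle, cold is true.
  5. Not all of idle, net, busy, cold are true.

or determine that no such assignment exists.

cold: False, lock: False, busy: False, net: False, idle: True

  (1) {net, lock, idle, cold}: 1/4 true — not all ✓
  (2) {busy, idle, cold}: 1 true — at least one ✓
  (3) {cold, busy, net}: 0 true — none ✓
  (4) {net, busy, idle, cold}: 1 true — at least one ✓
  (5) {idle, net, busy, cold}: 1/4 true — not all ✓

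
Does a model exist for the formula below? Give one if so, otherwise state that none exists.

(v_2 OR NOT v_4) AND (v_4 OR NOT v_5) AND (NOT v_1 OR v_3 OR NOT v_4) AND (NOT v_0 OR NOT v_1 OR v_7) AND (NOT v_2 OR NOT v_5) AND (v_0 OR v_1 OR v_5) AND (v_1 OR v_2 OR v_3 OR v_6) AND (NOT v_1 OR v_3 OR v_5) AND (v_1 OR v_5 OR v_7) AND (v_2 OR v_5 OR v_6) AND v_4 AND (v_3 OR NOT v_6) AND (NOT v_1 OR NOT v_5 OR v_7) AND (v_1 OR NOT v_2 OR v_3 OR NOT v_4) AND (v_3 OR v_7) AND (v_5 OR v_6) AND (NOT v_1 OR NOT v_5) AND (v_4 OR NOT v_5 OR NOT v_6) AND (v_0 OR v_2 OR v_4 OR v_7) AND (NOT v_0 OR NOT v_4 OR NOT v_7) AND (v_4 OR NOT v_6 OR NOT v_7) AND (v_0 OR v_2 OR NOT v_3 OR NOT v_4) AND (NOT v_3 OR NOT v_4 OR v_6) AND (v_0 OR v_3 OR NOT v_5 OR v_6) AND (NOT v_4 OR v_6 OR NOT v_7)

v_0: False; v_1: True; v_2: True; v_3: True; v_4: True; v_5: False; v_6: True; v_7: False

Unit clause (v_4) forces v_4 = True.
In (v_2 OR NOT v_4) only v_2 is left, so v_2 = True.
In (NOT v_2 OR NOT v_5) only NOT v_5 is left, so v_5 = False.
In (v_5 OR v_6) only v_6 is left, so v_6 = True.
In (v_3 OR NOT v_6) only v_3 is left, so v_3 = True.
Set v_0 = False.
  then (v_0 OR v_1 OR v_5) forces v_1 = True.
Set v_7 = False.
All clauses satisfied.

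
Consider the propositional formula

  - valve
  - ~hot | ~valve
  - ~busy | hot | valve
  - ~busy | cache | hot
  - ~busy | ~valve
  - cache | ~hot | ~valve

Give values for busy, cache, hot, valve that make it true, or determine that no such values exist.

Unit clause (valve) forces valve = True.
In (~hot | ~valve) only ~hot is left, so hot = False.
In (~busy | ~valve) only ~busy is left, so busy = False.
Set cache = True.
Check each clause:
  (valve): valve holds.
  (~hot | ~valve): ~hot holds.
  (~busy | hot | valve): ~busy holds.
  (~busy | cache | hot): ~busy holds.
  (~busy | ~valve): ~busy holds.
  (cache | ~hot | ~valve): cache holds.
All clauses satisfied.

busy: False; cache: True; hot: False; valve: True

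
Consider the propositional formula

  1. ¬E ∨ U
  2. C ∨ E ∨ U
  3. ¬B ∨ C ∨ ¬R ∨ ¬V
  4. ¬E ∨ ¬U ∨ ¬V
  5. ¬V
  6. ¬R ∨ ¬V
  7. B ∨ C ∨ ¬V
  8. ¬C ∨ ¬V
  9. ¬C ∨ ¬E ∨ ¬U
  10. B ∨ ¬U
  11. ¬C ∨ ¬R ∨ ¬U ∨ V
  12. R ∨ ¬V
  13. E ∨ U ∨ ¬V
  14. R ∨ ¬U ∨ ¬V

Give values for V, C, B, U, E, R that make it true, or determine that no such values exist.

V = False; C = False; B = True; U = True; E = False; R = False

Unit clause (¬V) forces V = False.
Set C = False.
Try B = False:
  (B ∨ ¬U) forces U = False.
  (¬E ∨ U) forces E = False.
  clause (C ∨ E ∨ U) is falsified — backtrack.
So B = True.
Set U = True.
Set E = False.
Set R = False.
All clauses satisfied.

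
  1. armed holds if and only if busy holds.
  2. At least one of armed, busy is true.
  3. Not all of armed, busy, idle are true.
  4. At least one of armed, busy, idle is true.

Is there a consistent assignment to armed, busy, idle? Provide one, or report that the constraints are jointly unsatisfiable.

armed=T, busy=T, idle=F

  (1) armed=T, busy=T — same ✓
  (2) {armed, busy}: 2 true — at least one ✓
  (3) {armed, busy, idle}: 2/3 true — not all ✓
  (4) {armed, busy, idle}: 2 true — at least one ✓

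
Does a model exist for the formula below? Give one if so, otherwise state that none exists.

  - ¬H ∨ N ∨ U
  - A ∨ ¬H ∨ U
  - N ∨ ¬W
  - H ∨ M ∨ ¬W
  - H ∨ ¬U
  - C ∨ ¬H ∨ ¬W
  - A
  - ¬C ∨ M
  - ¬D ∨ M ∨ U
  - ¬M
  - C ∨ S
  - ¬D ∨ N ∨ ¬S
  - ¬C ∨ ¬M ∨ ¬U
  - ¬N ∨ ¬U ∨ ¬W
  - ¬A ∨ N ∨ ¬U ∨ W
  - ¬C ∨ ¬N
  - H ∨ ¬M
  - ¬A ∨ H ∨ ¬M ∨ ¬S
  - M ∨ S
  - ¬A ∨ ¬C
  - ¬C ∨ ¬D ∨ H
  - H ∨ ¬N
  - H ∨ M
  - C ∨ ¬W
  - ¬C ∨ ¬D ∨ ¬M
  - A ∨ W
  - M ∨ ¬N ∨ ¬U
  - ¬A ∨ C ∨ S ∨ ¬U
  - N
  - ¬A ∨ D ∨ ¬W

Unit clause (A) forces A = True.
Unit clause (¬M) forces M = False.
In (M ∨ S) only S is left, so S = True.
In (¬A ∨ ¬C) only ¬C is left, so C = False.
In (H ∨ M) only H is left, so H = True.
In (C ∨ ¬W) only ¬W is left, so W = False.
Unit clause (N) forces N = True.
In (M ∨ ¬N ∨ ¬U) only ¬U is left, so U = False.
In (¬D ∨ M ∨ U) only ¬D is left, so D = False.
All clauses satisfied.

A=T, W=F, N=T, M=F, C=F, S=T, H=T, D=F, U=F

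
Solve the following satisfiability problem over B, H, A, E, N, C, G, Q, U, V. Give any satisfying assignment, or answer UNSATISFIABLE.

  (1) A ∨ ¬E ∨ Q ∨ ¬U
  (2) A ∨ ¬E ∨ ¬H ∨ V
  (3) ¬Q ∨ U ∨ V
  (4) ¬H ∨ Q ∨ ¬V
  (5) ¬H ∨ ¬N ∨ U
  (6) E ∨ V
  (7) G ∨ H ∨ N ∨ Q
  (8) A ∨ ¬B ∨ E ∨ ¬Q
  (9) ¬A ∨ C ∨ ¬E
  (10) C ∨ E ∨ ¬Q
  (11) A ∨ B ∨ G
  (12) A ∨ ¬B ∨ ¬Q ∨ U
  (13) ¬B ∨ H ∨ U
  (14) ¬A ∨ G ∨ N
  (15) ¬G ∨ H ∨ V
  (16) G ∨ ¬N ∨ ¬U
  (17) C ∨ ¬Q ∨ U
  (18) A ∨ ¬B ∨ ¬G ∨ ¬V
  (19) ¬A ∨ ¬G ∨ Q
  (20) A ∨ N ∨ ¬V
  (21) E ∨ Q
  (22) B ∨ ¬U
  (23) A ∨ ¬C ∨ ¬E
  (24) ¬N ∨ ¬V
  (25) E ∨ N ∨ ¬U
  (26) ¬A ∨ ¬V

B: False; H: False; A: True; E: True; N: True; C: True; G: False; Q: False; U: False; V: False

Set B = False.
  then (B ∨ ¬U) forces U = False.
Set H = False.
Try A = False:
  (A ∨ B ∨ G) forces G = True.
  (¬G ∨ H ∨ V) forces V = True.
  (A ∨ N ∨ ¬V) forces N = True.
  clause (¬N ∨ ¬V) is falsified — backtrack.
So A = True.
  then (¬A ∨ ¬V) forces V = False.
  then (¬Q ∨ U ∨ V) forces Q = False.
  then (E ∨ V) forces E = True.
  then (¬A ∨ C ∨ ¬E) forces C = True.
  then (¬G ∨ H ∨ V) forces G = False.
  then (G ∨ H ∨ N ∨ Q) forces N = True.
All clauses satisfied.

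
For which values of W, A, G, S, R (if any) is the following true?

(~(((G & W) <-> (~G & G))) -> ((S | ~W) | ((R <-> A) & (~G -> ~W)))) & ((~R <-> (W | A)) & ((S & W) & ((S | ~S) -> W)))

W=T, A=F, G=F, S=T, R=F

  ~(((G & W) <-> (~G & G))) -> ((S | ~W) | ((R <-> A) & (~G -> ~W))) = True
    ~(((G & W) <-> (~G & G))) = False
      (G & W) <-> (~G & G) = True
        G & W = False
        ~G & G = False
          ~G = True
    (S | ~W) | ((R <-> A) & (~G -> ~W)) = True
      S | ~W = True
        ~W = False
      (R <-> A) & (~G -> ~W) = False
        R <-> A = True
        ~G -> ~W = False
          ~G = True
          ~W = False
  (~R <-> (W | A)) & ((S & W) & ((S | ~S) -> W)) = True
    ~R <-> (W | A) = True
      ~R = True
      W | A = True
    (S & W) & ((S | ~S) -> W) = True
      S & W = True
      (S | ~S) -> W = True
        S | ~S = True
          ~S = False
Both conjuncts True, so the formula holds.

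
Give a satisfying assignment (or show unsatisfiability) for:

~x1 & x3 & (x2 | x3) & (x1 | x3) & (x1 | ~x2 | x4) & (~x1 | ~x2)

x1=F, x2=F, x3=T, x4=F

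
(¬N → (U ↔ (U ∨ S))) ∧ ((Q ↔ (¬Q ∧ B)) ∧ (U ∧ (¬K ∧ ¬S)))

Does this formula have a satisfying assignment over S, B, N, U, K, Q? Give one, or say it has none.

S: False, B: False, N: False, U: True, K: False, Q: False

  ¬N → (U ↔ (U ∨ S)) = True
    ¬N = True
    U ↔ (U ∨ S) = True
      U ∨ S = True
  (Q ↔ (¬Q ∧ B)) ∧ (U ∧ (¬K ∧ ¬S)) = True
    Q ↔ (¬Q ∧ B) = True
      ¬Q ∧ B = False
        ¬Q = True
    U ∧ (¬K ∧ ¬S) = True
      ¬K ∧ ¬S = True
        ¬K = True
        ¬S = True
Both conjuncts True, so the formula holds.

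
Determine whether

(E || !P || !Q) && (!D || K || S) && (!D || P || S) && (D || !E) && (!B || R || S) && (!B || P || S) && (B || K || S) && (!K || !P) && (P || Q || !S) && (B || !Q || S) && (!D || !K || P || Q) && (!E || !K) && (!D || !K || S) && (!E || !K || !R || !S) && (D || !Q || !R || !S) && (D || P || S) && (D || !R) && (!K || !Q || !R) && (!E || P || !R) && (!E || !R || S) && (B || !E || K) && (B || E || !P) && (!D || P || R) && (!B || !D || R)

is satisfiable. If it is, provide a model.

Set D = False.
  then (D || !E) forces E = False.
  then (D || !R) forces R = False.
Set Q = True.
  then (E || !P || !Q) forces P = False.
  then (D || P || S) forces S = True.
Set K = False.
Set B = True.
All clauses satisfied.

D = False, Q = True, R = False, S = True, K = False, P = False, E = False, B = True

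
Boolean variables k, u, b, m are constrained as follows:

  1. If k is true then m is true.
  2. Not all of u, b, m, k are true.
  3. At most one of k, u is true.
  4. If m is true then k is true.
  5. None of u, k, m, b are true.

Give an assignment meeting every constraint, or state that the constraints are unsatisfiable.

k = False, u = False, b = False, m = False

  (1) k=F ⇒ m: vacuous ✓
  (2) {u, b, m, k}: 0/4 true — not all ✓
  (3) {k, u}: 0 true — at most one ✓
  (4) m=F ⇒ k: vacuous ✓
  (5) {u, k, m, b}: 0 true — none ✓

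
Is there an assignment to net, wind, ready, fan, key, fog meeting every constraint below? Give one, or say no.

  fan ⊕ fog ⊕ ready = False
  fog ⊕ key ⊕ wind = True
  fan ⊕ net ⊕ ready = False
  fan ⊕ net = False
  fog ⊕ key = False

net=F, wind=T, ready=F, fan=F, key=F, fog=F

fan ⊕ fog ⊕ ready = F ⊕ F ⊕ F = False ✓
fog ⊕ key ⊕ wind = F ⊕ F ⊕ T = True ✓
fan ⊕ net ⊕ ready = F ⊕ F ⊕ F = False ✓
fan ⊕ net = F ⊕ F = False ✓
fog ⊕ key = F ⊕ F = False ✓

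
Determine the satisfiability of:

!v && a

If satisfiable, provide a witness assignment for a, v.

a: True, v: False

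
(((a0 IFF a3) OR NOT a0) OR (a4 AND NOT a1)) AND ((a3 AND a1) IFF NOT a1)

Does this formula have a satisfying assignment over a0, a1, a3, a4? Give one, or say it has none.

a0 = False; a1 = True; a3 = False; a4 = False

  ((a0 IFF a3) OR NOT a0) OR (a4 AND NOT a1) = True
    (a0 IFF a3) OR NOT a0 = True
      a0 IFF a3 = True
      NOT a0 = True
    a4 AND NOT a1 = False
      NOT a1 = False
  (a3 AND a1) IFF NOT a1 = True
    a3 AND a1 = False
    NOT a1 = False
Both conjuncts True, so the formula holds.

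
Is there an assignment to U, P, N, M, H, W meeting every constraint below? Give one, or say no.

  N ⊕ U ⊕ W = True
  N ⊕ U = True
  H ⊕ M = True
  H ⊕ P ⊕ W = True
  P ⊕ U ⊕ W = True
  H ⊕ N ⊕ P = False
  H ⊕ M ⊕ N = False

U = False, P = True, N = True, M = True, H = False, W = False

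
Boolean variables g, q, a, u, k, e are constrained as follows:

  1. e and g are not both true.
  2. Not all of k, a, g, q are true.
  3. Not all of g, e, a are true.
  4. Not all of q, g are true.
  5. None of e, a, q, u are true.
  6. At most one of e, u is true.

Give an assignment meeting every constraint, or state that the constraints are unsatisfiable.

g: True, q: False, a: False, u: False, k: False, e: False

  (1) e=F, g=T — not both ✓
  (2) {k, a, g, q}: 1/4 true — not all ✓
  (3) {g, e, a}: 1/3 true — not all ✓
  (4) {q, g}: 1/2 true — not all ✓
  (5) {e, a, q, u}: 0 true — none ✓
  (6) {e, u}: 0 true — at most one ✓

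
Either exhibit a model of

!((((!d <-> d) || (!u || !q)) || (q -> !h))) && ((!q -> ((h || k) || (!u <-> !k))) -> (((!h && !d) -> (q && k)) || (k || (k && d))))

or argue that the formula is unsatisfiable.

q: True; d: True; h: True; k: True; u: True

  !((((!d <-> d) || (!u || !q)) || (q -> !h))) = True
    ((!d <-> d) || (!u || !q)) || (q -> !h) = False
      (!d <-> d) || (!u || !q) = False
        !d <-> d = False
          !d = False
        !u || !q = False
          !u = False
          !q = False
      q -> !h = False
        !h = False
  (!q -> ((h || k) || (!u <-> !k))) -> (((!h && !d) -> (q && k)) || (k || (k && d))) = True
    !q -> ((h || k) || (!u <-> !k)) = True
      !q = False
      (h || k) || (!u <-> !k) = True
        h || k = True
        !u <-> !k = True
          !u = False
          !k = False
    ((!h && !d) -> (q && k)) || (k || (k && d)) = True
      (!h && !d) -> (q && k) = True
        !h && !d = False
          !h = False
          !d = False
        q && k = True
      k || (k && d) = True
        k && d = True
Both conjuncts True, so the formula holds.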